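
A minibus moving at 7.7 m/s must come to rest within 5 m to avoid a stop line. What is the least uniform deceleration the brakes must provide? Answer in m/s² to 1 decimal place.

v² = 2a·d ⇒ a = v²/(2d) = 7.7000² / (2 × 5.000) = 59.290 / 10.000 = 5.9290 m/s².

Required deceleration ≈ 5.9 m/s²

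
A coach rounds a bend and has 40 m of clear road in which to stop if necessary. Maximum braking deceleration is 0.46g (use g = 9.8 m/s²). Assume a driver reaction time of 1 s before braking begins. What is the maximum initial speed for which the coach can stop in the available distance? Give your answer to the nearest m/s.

Maximum speed ≈ 15 m/s

a = 0.46 × 9.8 = 4.508 m/s².
Stopping distance: v·t_r + v²/(2a) = 40 with t_r = 1 s and a = 4.508 m/s².
So v² + 9.016 v − 360.64 = 0.
Positive root: v = −a·t_r + √((a·t_r)² + 2a·d) = −4.508 + √(20.322 + 360.64) = 15.0102 m/s.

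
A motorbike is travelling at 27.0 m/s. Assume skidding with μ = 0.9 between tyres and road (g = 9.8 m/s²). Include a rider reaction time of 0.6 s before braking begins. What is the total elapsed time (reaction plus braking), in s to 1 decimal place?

Total time ≈ 3.7 s

a = μg = 0.9 × 9.8 = 8.820 m/s².
Braking time = v/a = 27.0000 / 8.820 = 3.061 s.
Total = 0.6 + 3.061 = 3.661 s.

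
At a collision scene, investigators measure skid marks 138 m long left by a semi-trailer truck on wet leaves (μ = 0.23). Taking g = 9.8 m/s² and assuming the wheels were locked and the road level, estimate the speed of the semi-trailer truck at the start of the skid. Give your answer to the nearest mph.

Deceleration a = μg = 0.23 × 9.8 = 2.254 m/s².
v = √(2a·d) = √(2 × 2.254 × 138) = √622.104 = 24.9420 m/s.
= 24.9420 ÷ 0.44704 = 55.794 mph.

Initial speed ≈ 56 mph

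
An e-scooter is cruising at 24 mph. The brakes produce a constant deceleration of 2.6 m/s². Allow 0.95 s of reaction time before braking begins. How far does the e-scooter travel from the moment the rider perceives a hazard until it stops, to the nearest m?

24 mph × 0.44704 = 10.7290 m/s.
Reaction distance = v·t_r = 10.7290 × 0.95 = 10.193 m.
Braking distance = v²/(2a) = 10.7290² / (2 × 2.600) = 115.111 / 5.200 = 22.137 m.
Total = 10.193 + 22.137 = 32.330 m.

Total stopping distance ≈ 32 m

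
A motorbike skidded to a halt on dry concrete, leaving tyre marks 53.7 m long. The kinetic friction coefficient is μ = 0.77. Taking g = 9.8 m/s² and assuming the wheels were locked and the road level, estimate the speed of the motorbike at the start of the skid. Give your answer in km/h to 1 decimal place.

Initial speed ≈ 102.5 km/h

Deceleration a = μg = 0.77 × 9.8 = 7.546 m/s².
v = √(2a·d) = √(2 × 7.546 × 53.7) = √810.440 = 28.4682 m/s.
= 28.4682 × 3.6 = 102.486 km/h.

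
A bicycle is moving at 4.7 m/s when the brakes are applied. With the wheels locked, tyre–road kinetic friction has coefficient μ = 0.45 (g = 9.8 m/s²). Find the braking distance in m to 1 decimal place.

a = μg = 0.45 × 9.8 = 4.410 m/s².
Braking distance = v²/(2a) = 4.7000² / (2 × 4.410) = 22.090 / 8.820 = 2.505 m.

Braking distance ≈ 2.5 m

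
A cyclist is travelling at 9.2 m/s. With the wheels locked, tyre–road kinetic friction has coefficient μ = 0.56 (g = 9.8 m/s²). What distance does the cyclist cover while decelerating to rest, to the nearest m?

a = μg = 0.56 × 9.8 = 5.488 m/s².
Braking distance = v²/(2a) = 9.2000² / (2 × 5.488) = 84.640 / 10.976 = 7.711 m.

Braking distance ≈ 8 m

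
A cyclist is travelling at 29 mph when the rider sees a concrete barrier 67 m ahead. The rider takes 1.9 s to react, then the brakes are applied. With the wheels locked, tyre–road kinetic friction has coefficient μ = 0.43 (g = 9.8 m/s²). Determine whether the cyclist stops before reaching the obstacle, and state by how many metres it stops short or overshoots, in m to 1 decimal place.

Yes — it stops 22.4 m short of the obstacle

29 mph × 0.44704 = 12.9642 m/s.
a = μg = 0.43 × 9.8 = 4.214 m/s².
Reaction distance = 12.9642 × 1.9 = 24.632 m.
Braking distance = v²/(2a) = 168.070 / 8.428 = 19.942 m.
Total stopping distance = 24.632 + 19.942 = 44.574 m, vs 67 m available — it stops with 67 − 44.574 = 22.426 m to spare.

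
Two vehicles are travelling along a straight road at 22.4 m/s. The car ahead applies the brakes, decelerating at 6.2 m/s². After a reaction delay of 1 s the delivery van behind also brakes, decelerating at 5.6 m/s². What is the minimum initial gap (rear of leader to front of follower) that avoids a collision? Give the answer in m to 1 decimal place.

Leader travels v²/(2a_L) = 501.760 / 12.400 = 40.465 m before stopping.
Follower covers v·t_r = 22.4000 × 1 = 22.400 m while reacting, then v²/(2a_F) = 501.760 / 11.200 = 44.800 m while braking, for a total of 22.400 + 44.800 = 67.200 m.
Since a_F ≤ a_L and the follower starts braking later, the follower is never slower than the leader, so the closest approach is when both have stopped.
Minimum gap = 67.200 − 40.465 = 26.735 m.

Minimum gap ≈ 26.7 m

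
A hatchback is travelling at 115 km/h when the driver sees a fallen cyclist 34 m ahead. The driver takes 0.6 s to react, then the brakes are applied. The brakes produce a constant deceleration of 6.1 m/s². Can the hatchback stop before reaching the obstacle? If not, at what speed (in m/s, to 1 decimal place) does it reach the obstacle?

115 km/h ÷ 3.6 = 31.9444 m/s.
Reaction distance = 31.9444 × 0.6 = 19.167 m.
Braking distance needed to stop: v²/(2a) = 1020.445 / 12.200 = 83.643 m, so total needed = 19.167 + 83.643 = 102.810 m > 34 m — it cannot stop.
Distance remaining when braking begins: 34 − 19.167 = 14.833 m.
v² = v₀² − 2a·d = 1020.445 − 2 × 6.100 × 14.833 = 839.482 m²/s².
v = √839.482 = 28.974 m/s.

No — it strikes the obstacle at 29.0 m/s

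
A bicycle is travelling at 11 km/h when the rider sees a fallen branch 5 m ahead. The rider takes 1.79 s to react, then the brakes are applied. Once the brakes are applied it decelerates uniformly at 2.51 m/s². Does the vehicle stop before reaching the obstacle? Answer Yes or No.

No

11 km/h ÷ 3.6 = 3.0556 m/s.
Reaction distance = 3.0556 × 1.79 = 5.470 m.
Braking distance = v²/(2a) = 9.337 / 5.020 = 1.860 m.
Total stopping distance = 5.470 + 1.860 = 7.330 m, vs 5 m available — it cannot stop in time and overshoots by 7.330 − 5 = 2.330 m.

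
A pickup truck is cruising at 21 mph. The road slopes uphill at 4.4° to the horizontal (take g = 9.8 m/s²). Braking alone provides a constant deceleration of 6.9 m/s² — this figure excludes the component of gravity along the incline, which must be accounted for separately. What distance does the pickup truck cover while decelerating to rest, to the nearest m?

Braking distance ≈ 6 m

21 mph × 0.44704 = 9.3878 m/s.
Gravity along the uphill slope adds to the braking deceleration: a_eff = 6.900 + 9.8·sin 4.4° = 6.900 + 0.752 = 7.652 m/s².
Braking distance = v²/(2a) = 9.3878² / (2 × 7.652) = 88.131 / 15.304 = 5.759 m.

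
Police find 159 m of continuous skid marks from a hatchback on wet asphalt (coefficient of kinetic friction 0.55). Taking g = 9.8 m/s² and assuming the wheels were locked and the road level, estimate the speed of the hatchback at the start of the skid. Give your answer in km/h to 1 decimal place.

Deceleration a = μg = 0.55 × 9.8 = 5.390 m/s².
v = √(2a·d) = √(2 × 5.390 × 159) = √1714.020 = 41.4007 m/s.
= 41.4007 × 3.6 = 149.043 km/h.

Initial speed ≈ 149.0 km/h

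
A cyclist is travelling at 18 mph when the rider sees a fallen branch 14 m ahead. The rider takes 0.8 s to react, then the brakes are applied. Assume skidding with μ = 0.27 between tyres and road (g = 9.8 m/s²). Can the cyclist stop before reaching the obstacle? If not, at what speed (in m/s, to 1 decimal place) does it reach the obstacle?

18 mph × 0.44704 = 8.0467 m/s.
a = μg = 0.27 × 9.8 = 2.646 m/s².
Reaction distance = 8.0467 × 0.8 = 6.437 m.
Braking distance needed to stop: v²/(2a) = 64.749 / 5.292 = 12.235 m, so total needed = 6.437 + 12.235 = 18.672 m > 14 m — it cannot stop.
Distance remaining when braking begins: 14 − 6.437 = 7.563 m.
v² = v₀² − 2a·d = 64.749 − 2 × 2.646 × 7.563 = 24.726 m²/s².
v = √24.726 = 4.973 m/s.

No — it strikes the obstacle at 5.0 m/s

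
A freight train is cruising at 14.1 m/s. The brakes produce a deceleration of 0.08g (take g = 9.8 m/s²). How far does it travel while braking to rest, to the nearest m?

Braking distance ≈ 127 m

a = 0.08 × 9.8 = 0.784 m/s².
Braking distance = v²/(2a) = 14.1000² / (2 × 0.784) = 198.810 / 1.568 = 126.792 m.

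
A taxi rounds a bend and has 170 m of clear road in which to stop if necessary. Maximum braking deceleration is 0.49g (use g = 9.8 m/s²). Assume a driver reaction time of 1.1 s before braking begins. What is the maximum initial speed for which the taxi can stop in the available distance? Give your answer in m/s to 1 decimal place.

a = 0.49 × 9.8 = 4.802 m/s².
Stopping distance: v·t_r + v²/(2a) = 170 with t_r = 1.1 s and a = 4.802 m/s².
So v² + 10.564 v − 1632.68 = 0.
Positive root: v = −a·t_r + √((a·t_r)² + 2a·d) = −5.282 + √(27.900 + 1632.68) = 35.4682 m/s.

Maximum speed ≈ 35.5 m/s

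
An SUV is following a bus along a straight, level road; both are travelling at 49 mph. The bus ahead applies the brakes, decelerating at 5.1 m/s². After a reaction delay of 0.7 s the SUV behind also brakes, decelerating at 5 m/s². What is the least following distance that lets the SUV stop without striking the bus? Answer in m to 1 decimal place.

49 mph × 0.44704 = 21.9050 m/s.
Leader travels v²/(2a_L) = 479.829 / 10.200 = 47.042 m before stopping.
Follower covers v·t_r = 21.9050 × 0.7 = 15.333 m while reacting, then v²/(2a_F) = 479.829 / 10.000 = 47.983 m while braking, for a total of 15.333 + 47.983 = 63.316 m.
Since a_F ≤ a_L and the follower starts braking later, the follower is never slower than the leader, so the closest approach is when both have stopped.
Minimum gap = 63.316 − 47.042 = 16.274 m.

Minimum gap ≈ 16.3 m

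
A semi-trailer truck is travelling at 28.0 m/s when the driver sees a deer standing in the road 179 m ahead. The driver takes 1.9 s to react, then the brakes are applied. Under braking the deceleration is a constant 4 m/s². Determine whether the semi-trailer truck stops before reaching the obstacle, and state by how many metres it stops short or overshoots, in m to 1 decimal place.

Reaction distance = 28.0000 × 1.9 = 53.200 m.
Braking distance = v²/(2a) = 784.000 / 8.000 = 98.000 m.
Total stopping distance = 53.200 + 98.000 = 151.200 m, vs 179 m available — it stops with 179 − 151.200 = 27.800 m to spare.

Yes — it stops 27.8 m short of the obstacle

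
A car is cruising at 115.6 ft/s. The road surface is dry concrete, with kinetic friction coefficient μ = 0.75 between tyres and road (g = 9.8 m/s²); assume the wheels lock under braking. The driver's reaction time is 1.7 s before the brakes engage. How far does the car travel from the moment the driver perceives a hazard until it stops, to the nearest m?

115.6 ft/s × 0.3048 = 35.2349 m/s.
a = μg = 0.75 × 9.8 = 7.350 m/s².
Reaction distance = v·t_r = 35.2349 × 1.7 = 59.899 m.
Braking distance = v²/(2a) = 35.2349² / (2 × 7.350) = 1241.498 / 14.700 = 84.456 m.
Total = 59.899 + 84.456 = 144.355 m.

Total stopping distance ≈ 144 m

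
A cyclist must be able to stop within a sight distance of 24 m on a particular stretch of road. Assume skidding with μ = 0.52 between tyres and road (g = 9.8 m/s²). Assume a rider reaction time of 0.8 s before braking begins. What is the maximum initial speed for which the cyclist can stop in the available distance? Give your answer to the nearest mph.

a = μg = 0.52 × 9.8 = 5.096 m/s².
Stopping distance: v·t_r + v²/(2a) = 24 with t_r = 0.8 s and a = 5.096 m/s².
So v² + 8.154 v − 244.61 = 0.
Positive root: v = −a·t_r + √((a·t_r)² + 2a·d) = −4.077 + √(16.622 + 244.61) = 12.0857 m/s.
12.0857 m/s ÷ 0.44704 = 27.035 mph.

Maximum speed ≈ 27 mph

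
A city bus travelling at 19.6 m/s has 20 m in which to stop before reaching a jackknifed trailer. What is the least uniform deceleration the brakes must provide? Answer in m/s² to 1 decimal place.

Required deceleration ≈ 9.6 m/s²

v² = 2a·d ⇒ a = v²/(2d) = 19.6000² / (2 × 20.000) = 384.160 / 40.000 = 9.6040 m/s².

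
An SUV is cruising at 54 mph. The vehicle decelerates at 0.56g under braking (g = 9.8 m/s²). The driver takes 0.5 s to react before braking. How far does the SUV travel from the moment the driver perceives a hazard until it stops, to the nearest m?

54 mph × 0.44704 = 24.1402 m/s.
a = 0.56 × 9.8 = 5.488 m/s².
Reaction distance = v·t_r = 24.1402 × 0.5 = 12.070 m.
Braking distance = v²/(2a) = 24.1402² / (2 × 5.488) = 582.749 / 10.976 = 53.093 m.
Total = 12.070 + 53.093 = 65.163 m.

Total stopping distance ≈ 65 m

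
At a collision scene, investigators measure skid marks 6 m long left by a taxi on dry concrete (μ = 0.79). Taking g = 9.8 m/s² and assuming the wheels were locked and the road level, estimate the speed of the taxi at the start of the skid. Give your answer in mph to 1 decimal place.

Initial speed ≈ 21.6 mph

Deceleration a = μg = 0.79 × 9.8 = 7.742 m/s².
v = √(2a·d) = √(2 × 7.742 × 6) = √92.904 = 9.6387 m/s.
= 9.6387 ÷ 0.44704 = 21.561 mph.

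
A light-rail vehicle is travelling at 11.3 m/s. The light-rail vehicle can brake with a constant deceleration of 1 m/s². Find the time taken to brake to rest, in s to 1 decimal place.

Braking time ≈ 11.3 s

Braking time = v/a = 11.3000 / 1.000 = 11.300 s.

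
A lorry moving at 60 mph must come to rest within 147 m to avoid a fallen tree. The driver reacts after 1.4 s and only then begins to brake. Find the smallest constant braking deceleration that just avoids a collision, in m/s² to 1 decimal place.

60 mph × 0.44704 = 26.8224 m/s.
Distance covered during reaction = 26.8224 × 1.4 = 37.551 m.
Distance available for braking: 147 − 37.551 = 109.449 m.
v² = 2a·d ⇒ a = v²/(2d) = 26.8224² / (2 × 109.449) = 719.441 / 218.898 = 3.2866 m/s².

Required deceleration ≈ 3.3 m/s²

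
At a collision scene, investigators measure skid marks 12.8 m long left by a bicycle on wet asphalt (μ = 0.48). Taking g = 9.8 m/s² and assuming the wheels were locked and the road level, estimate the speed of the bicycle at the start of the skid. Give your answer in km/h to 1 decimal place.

Initial speed ≈ 39.5 km/h

Deceleration a = μg = 0.48 × 9.8 = 4.704 m/s².
v = √(2a·d) = √(2 × 4.704 × 12.8) = √120.422 = 10.9737 m/s.
= 10.9737 × 3.6 = 39.505 km/h.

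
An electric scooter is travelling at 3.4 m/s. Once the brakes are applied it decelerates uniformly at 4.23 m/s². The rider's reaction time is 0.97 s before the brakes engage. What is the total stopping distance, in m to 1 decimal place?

Reaction distance = v·t_r = 3.4000 × 0.97 = 3.298 m.
Braking distance = v²/(2a) = 3.4000² / (2 × 4.230) = 11.560 / 8.460 = 1.366 m.
Total = 3.298 + 1.366 = 4.664 m.

Total stopping distance ≈ 4.7 m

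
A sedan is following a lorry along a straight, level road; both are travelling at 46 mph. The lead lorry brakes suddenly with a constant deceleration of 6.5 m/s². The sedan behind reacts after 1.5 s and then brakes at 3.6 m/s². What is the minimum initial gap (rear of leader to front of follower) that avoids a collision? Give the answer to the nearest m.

Minimum gap ≈ 57 m

46 mph × 0.44704 = 20.5638 m/s.
Leader travels v²/(2a_L) = 422.870 / 13.000 = 32.528 m before stopping.
Follower covers v·t_r = 20.5638 × 1.5 = 30.846 m while reacting, then v²/(2a_F) = 422.870 / 7.200 = 58.732 m while braking, for a total of 30.846 + 58.732 = 89.578 m.
Since a_F ≤ a_L and the follower starts braking later, the follower is never slower than the leader, so the closest approach is when both have stopped.
Minimum gap = 89.578 − 32.528 = 57.050 m.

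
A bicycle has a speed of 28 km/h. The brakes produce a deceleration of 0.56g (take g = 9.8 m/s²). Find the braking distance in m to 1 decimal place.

Braking distance ≈ 5.5 m

28 km/h ÷ 3.6 = 7.7778 m/s.
a = 0.56 × 9.8 = 5.488 m/s².
Braking distance = v²/(2a) = 7.7778² / (2 × 5.488) = 60.494 / 10.976 = 5.511 m.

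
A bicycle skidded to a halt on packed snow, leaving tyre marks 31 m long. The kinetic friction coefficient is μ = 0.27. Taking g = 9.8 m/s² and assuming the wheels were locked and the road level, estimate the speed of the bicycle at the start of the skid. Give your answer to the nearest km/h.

Deceleration a = μg = 0.27 × 9.8 = 2.646 m/s².
v = √(2a·d) = √(2 × 2.646 × 31) = √164.052 = 12.8083 m/s.
= 12.8083 × 3.6 = 46.110 km/h.

Initial speed ≈ 46 km/h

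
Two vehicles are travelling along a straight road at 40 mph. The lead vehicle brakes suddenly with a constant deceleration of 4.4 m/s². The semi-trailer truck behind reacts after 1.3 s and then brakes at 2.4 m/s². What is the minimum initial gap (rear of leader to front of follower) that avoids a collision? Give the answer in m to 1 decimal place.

40 mph × 0.44704 = 17.8816 m/s.
Leader travels v²/(2a_L) = 319.752 / 8.800 = 36.335 m before stopping.
Follower covers v·t_r = 17.8816 × 1.3 = 23.246 m while reacting, then v²/(2a_F) = 319.752 / 4.800 = 66.615 m while braking, for a total of 23.246 + 66.615 = 89.861 m.
Since a_F ≤ a_L and the follower starts braking later, the follower is never slower than the leader, so the closest approach is when both have stopped.
Minimum gap = 89.861 − 36.335 = 53.526 m.

Minimum gap ≈ 53.5 m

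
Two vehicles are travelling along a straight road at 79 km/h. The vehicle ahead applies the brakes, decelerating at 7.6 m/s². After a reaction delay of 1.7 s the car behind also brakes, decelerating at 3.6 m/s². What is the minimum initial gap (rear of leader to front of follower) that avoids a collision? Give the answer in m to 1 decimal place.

79 km/h ÷ 3.6 = 21.9444 m/s.
Leader travels v²/(2a_L) = 481.557 / 15.200 = 31.681 m before stopping.
Follower covers v·t_r = 21.9444 × 1.7 = 37.305 m while reacting, then v²/(2a_F) = 481.557 / 7.200 = 66.883 m while braking, for a total of 37.305 + 66.883 = 104.188 m.
Since a_F ≤ a_L and the follower starts braking later, the follower is never slower than the leader, so the closest approach is when both have stopped.
Minimum gap = 104.188 − 31.681 = 72.507 m.

Minimum gap ≈ 72.5 m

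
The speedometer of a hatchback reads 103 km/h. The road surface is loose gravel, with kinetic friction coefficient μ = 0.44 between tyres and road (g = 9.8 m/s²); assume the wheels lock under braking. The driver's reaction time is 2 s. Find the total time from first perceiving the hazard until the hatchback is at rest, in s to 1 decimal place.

103 km/h ÷ 3.6 = 28.6111 m/s.
a = μg = 0.44 × 9.8 = 4.312 m/s².
Braking time = v/a = 28.6111 / 4.312 = 6.635 s.
Total = 2 + 6.635 = 8.635 s.

Total time ≈ 8.6 s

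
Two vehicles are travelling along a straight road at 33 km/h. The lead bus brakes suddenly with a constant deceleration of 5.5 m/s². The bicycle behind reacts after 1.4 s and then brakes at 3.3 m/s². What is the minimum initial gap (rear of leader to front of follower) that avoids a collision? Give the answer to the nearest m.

Minimum gap ≈ 18 m

33 km/h ÷ 3.6 = 9.1667 m/s.
Leader travels v²/(2a_L) = 84.028 / 11.000 = 7.639 m before stopping.
Follower covers v·t_r = 9.1667 × 1.4 = 12.833 m while reacting, then v²/(2a_F) = 84.028 / 6.600 = 12.732 m while braking, for a total of 12.833 + 12.732 = 25.565 m.
Since a_F ≤ a_L and the follower starts braking later, the follower is never slower than the leader, so the closest approach is when both have stopped.
Minimum gap = 25.565 − 7.639 = 17.926 m.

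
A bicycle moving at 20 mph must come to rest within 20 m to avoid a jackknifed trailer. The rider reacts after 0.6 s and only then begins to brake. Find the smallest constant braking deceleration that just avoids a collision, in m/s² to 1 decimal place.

Required deceleration ≈ 2.7 m/s²

20 mph × 0.44704 = 8.9408 m/s.
Distance covered during reaction = 8.9408 × 0.6 = 5.364 m.
Distance available for braking: 20 − 5.364 = 14.636 m.
v² = 2a·d ⇒ a = v²/(2d) = 8.9408² / (2 × 14.636) = 79.938 / 29.272 = 2.7309 m/s².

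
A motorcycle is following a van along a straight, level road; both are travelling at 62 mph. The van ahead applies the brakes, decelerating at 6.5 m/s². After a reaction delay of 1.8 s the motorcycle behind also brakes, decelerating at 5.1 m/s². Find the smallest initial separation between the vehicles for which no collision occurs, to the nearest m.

Minimum gap ≈ 66 m

62 mph × 0.44704 = 27.7165 m/s.
Leader travels v²/(2a_L) = 768.204 / 13.000 = 59.093 m before stopping.
Follower covers v·t_r = 27.7165 × 1.8 = 49.890 m while reacting, then v²/(2a_F) = 768.204 / 10.200 = 75.314 m while braking, for a total of 49.890 + 75.314 = 125.204 m.
Since a_F ≤ a_L and the follower starts braking later, the follower is never slower than the leader, so the closest approach is when both have stopped.
Minimum gap = 125.204 − 59.093 = 66.111 m.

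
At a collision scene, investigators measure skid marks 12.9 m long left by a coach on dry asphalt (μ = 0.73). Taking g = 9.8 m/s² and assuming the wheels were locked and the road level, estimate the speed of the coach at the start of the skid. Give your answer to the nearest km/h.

Deceleration a = μg = 0.73 × 9.8 = 7.154 m/s².
v = √(2a·d) = √(2 × 7.154 × 12.9) = √184.573 = 13.5858 m/s.
= 13.5858 × 3.6 = 48.909 km/h.

Initial speed ≈ 49 km/h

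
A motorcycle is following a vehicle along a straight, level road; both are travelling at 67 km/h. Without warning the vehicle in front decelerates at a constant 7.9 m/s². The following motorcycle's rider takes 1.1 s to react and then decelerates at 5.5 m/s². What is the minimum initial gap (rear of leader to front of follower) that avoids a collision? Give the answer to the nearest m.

Minimum gap ≈ 30 m

67 km/h ÷ 3.6 = 18.6111 m/s.
Leader travels v²/(2a_L) = 346.373 / 15.800 = 21.922 m before stopping.
Follower covers v·t_r = 18.6111 × 1.1 = 20.472 m while reacting, then v²/(2a_F) = 346.373 / 11.000 = 31.488 m while braking, for a total of 20.472 + 31.488 = 51.960 m.
Since a_F ≤ a_L and the follower starts braking later, the follower is never slower than the leader, so the closest approach is when both have stopped.
Minimum gap = 51.960 − 21.922 = 30.038 m.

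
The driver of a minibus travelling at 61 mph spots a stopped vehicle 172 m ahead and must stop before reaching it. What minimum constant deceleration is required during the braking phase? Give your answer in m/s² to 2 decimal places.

61 mph × 0.44704 = 27.2694 m/s.
v² = 2a·d ⇒ a = v²/(2d) = 27.2694² / (2 × 172.000) = 743.620 / 344.000 = 2.1617 m/s².

Required deceleration ≈ 2.16 m/s²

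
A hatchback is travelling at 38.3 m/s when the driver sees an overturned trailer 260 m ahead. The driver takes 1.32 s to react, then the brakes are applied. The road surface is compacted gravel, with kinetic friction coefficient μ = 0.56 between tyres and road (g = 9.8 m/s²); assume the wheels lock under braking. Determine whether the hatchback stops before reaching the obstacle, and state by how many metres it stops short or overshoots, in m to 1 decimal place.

Yes — it stops 75.8 m short of the obstacle

a = μg = 0.56 × 9.8 = 5.488 m/s².
Reaction distance = 38.3000 × 1.32 = 50.556 m.
Braking distance = v²/(2a) = 1466.890 / 10.976 = 133.645 m.
Total stopping distance = 50.556 + 133.645 = 184.201 m, vs 260 m available — it stops with 260 − 184.201 = 75.799 m to spare.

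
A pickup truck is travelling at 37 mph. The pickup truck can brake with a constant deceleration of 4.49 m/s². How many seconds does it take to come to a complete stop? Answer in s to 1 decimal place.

Braking time ≈ 3.7 s

37 mph × 0.44704 = 16.5405 m/s.
Braking time = v/a = 16.5405 / 4.490 = 3.684 s.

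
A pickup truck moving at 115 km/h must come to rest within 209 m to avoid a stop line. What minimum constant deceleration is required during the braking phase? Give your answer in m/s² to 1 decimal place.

Required deceleration ≈ 2.4 m/s²

115 km/h ÷ 3.6 = 31.9444 m/s.
v² = 2a·d ⇒ a = v²/(2d) = 31.9444² / (2 × 209.000) = 1020.445 / 418.000 = 2.4413 m/s².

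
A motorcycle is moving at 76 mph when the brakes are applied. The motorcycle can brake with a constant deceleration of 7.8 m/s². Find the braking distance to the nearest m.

Braking distance ≈ 74 m

76 mph × 0.44704 = 33.9750 m/s.
Braking distance = v²/(2a) = 33.9750² / (2 × 7.800) = 1154.301 / 15.600 = 73.994 m.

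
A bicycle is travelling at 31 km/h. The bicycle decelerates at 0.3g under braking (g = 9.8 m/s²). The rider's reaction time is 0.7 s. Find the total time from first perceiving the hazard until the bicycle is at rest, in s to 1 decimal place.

31 km/h ÷ 3.6 = 8.6111 m/s.
a = 0.3 × 9.8 = 2.940 m/s².
Braking time = v/a = 8.6111 / 2.940 = 2.929 s.
Total = 0.7 + 2.929 = 3.629 s.

Total time ≈ 3.6 s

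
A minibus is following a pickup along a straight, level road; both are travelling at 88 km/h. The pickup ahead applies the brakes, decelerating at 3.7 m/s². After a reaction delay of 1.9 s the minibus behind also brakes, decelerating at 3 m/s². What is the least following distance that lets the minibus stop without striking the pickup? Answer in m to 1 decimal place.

Minimum gap ≈ 65.3 m

88 km/h ÷ 3.6 = 24.4444 m/s.
Leader travels v²/(2a_L) = 597.529 / 7.400 = 80.747 m before stopping.
Follower covers v·t_r = 24.4444 × 1.9 = 46.444 m while reacting, then v²/(2a_F) = 597.529 / 6.000 = 99.588 m while braking, for a total of 46.444 + 99.588 = 146.032 m.
Since a_F ≤ a_L and the follower starts braking later, the follower is never slower than the leader, so the closest approach is when both have stopped.
Minimum gap = 146.032 − 80.747 = 65.285 m.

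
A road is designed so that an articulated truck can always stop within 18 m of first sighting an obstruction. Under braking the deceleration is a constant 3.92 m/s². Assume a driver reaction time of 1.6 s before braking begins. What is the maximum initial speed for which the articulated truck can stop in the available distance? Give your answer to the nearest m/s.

Maximum speed ≈ 7 m/s

Stopping distance: v·t_r + v²/(2a) = 18 with t_r = 1.6 s and a = 3.920 m/s².
So v² + 12.544 v − 141.12 = 0.
Positive root: v = −a·t_r + √((a·t_r)² + 2a·d) = −6.272 + √(39.338 + 141.12) = 7.1615 m/s.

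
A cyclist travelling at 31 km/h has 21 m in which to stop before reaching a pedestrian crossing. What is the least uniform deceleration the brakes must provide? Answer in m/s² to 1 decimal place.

Required deceleration ≈ 1.8 m/s²

31 km/h ÷ 3.6 = 8.6111 m/s.
v² = 2a·d ⇒ a = v²/(2d) = 8.6111² / (2 × 21.000) = 74.151 / 42.000 = 1.7655 m/s².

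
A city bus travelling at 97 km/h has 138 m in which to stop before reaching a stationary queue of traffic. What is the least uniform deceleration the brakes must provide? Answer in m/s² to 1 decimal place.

97 km/h ÷ 3.6 = 26.9444 m/s.
v² = 2a·d ⇒ a = v²/(2d) = 26.9444² / (2 × 138.000) = 726.001 / 276.000 = 2.6304 m/s².

Required deceleration ≈ 2.6 m/s²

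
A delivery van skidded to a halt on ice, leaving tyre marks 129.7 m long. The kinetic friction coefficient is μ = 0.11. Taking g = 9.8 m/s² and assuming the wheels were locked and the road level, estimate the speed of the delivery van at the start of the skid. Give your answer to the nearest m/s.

Initial speed ≈ 17 m/s

Deceleration a = μg = 0.11 × 9.8 = 1.078 m/s².
v = √(2a·d) = √(2 × 1.078 × 129.7) = √279.633 = 16.7222 m/s.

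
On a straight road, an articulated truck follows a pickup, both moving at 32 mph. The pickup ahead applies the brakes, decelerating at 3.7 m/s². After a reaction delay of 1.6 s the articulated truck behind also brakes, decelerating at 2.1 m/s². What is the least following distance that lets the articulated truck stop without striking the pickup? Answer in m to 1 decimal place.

Minimum gap ≈ 44.0 m

32 mph × 0.44704 = 14.3053 m/s.
Leader travels v²/(2a_L) = 204.642 / 7.400 = 27.654 m before stopping.
Follower covers v·t_r = 14.3053 × 1.6 = 22.888 m while reacting, then v²/(2a_F) = 204.642 / 4.200 = 48.724 m while braking, for a total of 22.888 + 48.724 = 71.612 m.
Since a_F ≤ a_L and the follower starts braking later, the follower is never slower than the leader, so the closest approach is when both have stopped.
Minimum gap = 71.612 − 27.654 = 43.958 m.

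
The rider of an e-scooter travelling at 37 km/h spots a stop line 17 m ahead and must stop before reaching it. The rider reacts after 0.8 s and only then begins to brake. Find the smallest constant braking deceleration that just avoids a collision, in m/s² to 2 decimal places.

Required deceleration ≈ 6.02 m/s²

37 km/h ÷ 3.6 = 10.2778 m/s.
Distance covered during reaction = 10.2778 × 0.8 = 8.222 m.
Distance available for braking: 17 − 8.222 = 8.778 m.
v² = 2a·d ⇒ a = v²/(2d) = 10.2778² / (2 × 8.778) = 105.633 / 17.556 = 6.0169 m/s².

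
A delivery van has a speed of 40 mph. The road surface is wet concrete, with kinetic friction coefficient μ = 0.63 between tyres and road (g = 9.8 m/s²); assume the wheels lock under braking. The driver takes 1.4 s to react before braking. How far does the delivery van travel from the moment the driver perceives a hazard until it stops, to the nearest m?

Total stopping distance ≈ 51 m

40 mph × 0.44704 = 17.8816 m/s.
a = μg = 0.63 × 9.8 = 6.174 m/s².
Reaction distance = v·t_r = 17.8816 × 1.4 = 25.034 m.
Braking distance = v²/(2a) = 17.8816² / (2 × 6.174) = 319.752 / 12.348 = 25.895 m.
Total = 25.034 + 25.895 = 50.929 m.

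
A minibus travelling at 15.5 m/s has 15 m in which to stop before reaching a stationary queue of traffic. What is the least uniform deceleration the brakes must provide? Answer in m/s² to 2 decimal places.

v² = 2a·d ⇒ a = v²/(2d) = 15.5000² / (2 × 15.000) = 240.250 / 30.000 = 8.0083 m/s².

Required deceleration ≈ 8.01 m/s²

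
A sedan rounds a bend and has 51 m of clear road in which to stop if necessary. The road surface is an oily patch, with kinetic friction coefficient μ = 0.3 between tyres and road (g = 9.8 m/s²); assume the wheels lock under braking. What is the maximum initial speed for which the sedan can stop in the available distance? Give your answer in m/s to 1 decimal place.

a = μg = 0.3 × 9.8 = 2.940 m/s².
v²/(2a) = d ⇒ v = √(2 × 2.940 × 51) = √299.88 = 17.3170 m/s.

Maximum speed ≈ 17.3 m/s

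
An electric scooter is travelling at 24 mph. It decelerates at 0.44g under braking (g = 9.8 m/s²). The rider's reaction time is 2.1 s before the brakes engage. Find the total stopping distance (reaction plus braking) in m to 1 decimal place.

24 mph × 0.44704 = 10.7290 m/s.
a = 0.44 × 9.8 = 4.312 m/s².
Reaction distance = v·t_r = 10.7290 × 2.1 = 22.531 m.
Braking distance = v²/(2a) = 10.7290² / (2 × 4.312) = 115.111 / 8.624 = 13.348 m.
Total = 22.531 + 13.348 = 35.879 m.

Total stopping distance ≈ 35.9 m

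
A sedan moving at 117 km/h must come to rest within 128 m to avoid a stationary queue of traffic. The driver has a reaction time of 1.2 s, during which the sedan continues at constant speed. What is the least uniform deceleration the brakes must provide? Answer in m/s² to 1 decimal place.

Required deceleration ≈ 5.9 m/s²

117 km/h ÷ 3.6 = 32.5000 m/s.
Distance covered during reaction = 32.5000 × 1.2 = 39.000 m.
Distance available for braking: 128 − 39.000 = 89.000 m.
v² = 2a·d ⇒ a = v²/(2d) = 32.5000² / (2 × 89.000) = 1056.250 / 178.000 = 5.9340 m/s².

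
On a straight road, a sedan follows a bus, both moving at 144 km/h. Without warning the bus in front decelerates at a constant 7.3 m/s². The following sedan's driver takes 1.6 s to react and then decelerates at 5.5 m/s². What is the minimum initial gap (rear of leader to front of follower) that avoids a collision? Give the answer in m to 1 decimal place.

Minimum gap ≈ 99.9 m

144 km/h ÷ 3.6 = 40.0000 m/s.
Leader travels v²/(2a_L) = 1600.000 / 14.600 = 109.589 m before stopping.
Follower covers v·t_r = 40.0000 × 1.6 = 64.000 m while reacting, then v²/(2a_F) = 1600.000 / 11.000 = 145.455 m while braking, for a total of 64.000 + 145.455 = 209.455 m.
Since a_F ≤ a_L and the follower starts braking later, the follower is never slower than the leader, so the closest approach is when both have stopped.
Minimum gap = 209.455 − 109.589 = 99.866 m.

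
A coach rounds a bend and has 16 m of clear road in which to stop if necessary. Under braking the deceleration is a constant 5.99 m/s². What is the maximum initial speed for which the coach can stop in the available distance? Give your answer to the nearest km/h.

v²/(2a) = d ⇒ v = √(2 × 5.990 × 16) = √191.68 = 13.8449 m/s.
13.8449 m/s × 3.6 = 49.842 km/h.

Maximum speed ≈ 50 km/h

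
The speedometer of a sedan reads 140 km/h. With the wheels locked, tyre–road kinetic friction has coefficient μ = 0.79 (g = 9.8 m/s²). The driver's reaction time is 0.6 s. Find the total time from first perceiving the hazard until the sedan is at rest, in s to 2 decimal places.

Total time ≈ 5.62 s

140 km/h ÷ 3.6 = 38.8889 m/s.
a = μg = 0.79 × 9.8 = 7.742 m/s².
Braking time = v/a = 38.8889 / 7.742 = 5.023 s.
Total = 0.6 + 5.023 = 5.623 s.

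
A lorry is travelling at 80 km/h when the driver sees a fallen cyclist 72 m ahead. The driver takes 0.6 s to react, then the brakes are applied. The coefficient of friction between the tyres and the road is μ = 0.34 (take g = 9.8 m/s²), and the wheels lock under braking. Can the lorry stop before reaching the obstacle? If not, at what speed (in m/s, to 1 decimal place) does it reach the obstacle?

80 km/h ÷ 3.6 = 22.2222 m/s.
a = μg = 0.34 × 9.8 = 3.332 m/s².
Reaction distance = 22.2222 × 0.6 = 13.333 m.
Braking distance needed to stop: v²/(2a) = 493.826 / 6.664 = 74.104 m, so total needed = 13.333 + 74.104 = 87.437 m > 72 m — it cannot stop.
Distance remaining when braking begins: 72 − 13.333 = 58.667 m.
v² = v₀² − 2a·d = 493.826 − 2 × 3.332 × 58.667 = 102.869 m²/s².
v = √102.869 = 10.142 m/s.

No — it strikes the obstacle at 10.1 m/s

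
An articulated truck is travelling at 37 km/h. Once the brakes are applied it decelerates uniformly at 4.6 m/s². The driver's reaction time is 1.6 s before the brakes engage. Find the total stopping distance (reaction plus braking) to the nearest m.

Total stopping distance ≈ 28 m

37 km/h ÷ 3.6 = 10.2778 m/s.
Reaction distance = v·t_r = 10.2778 × 1.6 = 16.444 m.
Braking distance = v²/(2a) = 10.2778² / (2 × 4.600) = 105.633 / 9.200 = 11.482 m.
Total = 16.444 + 11.482 = 27.926 m.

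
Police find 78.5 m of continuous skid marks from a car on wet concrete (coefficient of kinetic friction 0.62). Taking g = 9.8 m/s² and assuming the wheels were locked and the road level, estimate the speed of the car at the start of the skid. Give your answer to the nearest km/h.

Initial speed ≈ 111 km/h

Deceleration a = μg = 0.62 × 9.8 = 6.076 m/s².
v = √(2a·d) = √(2 × 6.076 × 78.5) = √953.932 = 30.8858 m/s.
= 30.8858 × 3.6 = 111.189 km/h.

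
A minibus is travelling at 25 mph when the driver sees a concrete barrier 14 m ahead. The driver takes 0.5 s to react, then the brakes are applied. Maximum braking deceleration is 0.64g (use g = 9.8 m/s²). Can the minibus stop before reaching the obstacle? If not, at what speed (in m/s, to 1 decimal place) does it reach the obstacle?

No — it strikes the obstacle at 4.4 m/s

25 mph × 0.44704 = 11.1760 m/s.
a = 0.64 × 9.8 = 6.272 m/s².
Reaction distance = 11.1760 × 0.5 = 5.588 m.
Braking distance needed to stop: v²/(2a) = 124.903 / 12.544 = 9.957 m, so total needed = 5.588 + 9.957 = 15.545 m > 14 m — it cannot stop.
Distance remaining when braking begins: 14 − 5.588 = 8.412 m.
v² = v₀² − 2a·d = 124.903 − 2 × 6.272 × 8.412 = 19.383 m²/s².
v = √19.383 = 4.403 m/s.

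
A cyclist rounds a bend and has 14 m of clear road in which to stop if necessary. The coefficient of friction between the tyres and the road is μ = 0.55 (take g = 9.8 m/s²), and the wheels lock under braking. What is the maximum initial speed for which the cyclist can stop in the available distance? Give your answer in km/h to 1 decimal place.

Maximum speed ≈ 44.2 km/h

a = μg = 0.55 × 9.8 = 5.390 m/s².
v²/(2a) = d ⇒ v = √(2 × 5.390 × 14) = √150.92 = 12.2850 m/s.
12.2850 m/s × 3.6 = 44.226 km/h.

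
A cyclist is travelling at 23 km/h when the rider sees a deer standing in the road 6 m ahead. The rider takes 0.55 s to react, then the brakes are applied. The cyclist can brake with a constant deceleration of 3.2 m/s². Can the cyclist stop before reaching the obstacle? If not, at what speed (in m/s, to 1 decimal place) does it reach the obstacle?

23 km/h ÷ 3.6 = 6.3889 m/s.
Reaction distance = 6.3889 × 0.55 = 3.514 m.
Braking distance needed to stop: v²/(2a) = 40.818 / 6.400 = 6.378 m, so total needed = 3.514 + 6.378 = 9.892 m > 6 m — it cannot stop.
Distance remaining when braking begins: 6 − 3.514 = 2.486 m.
v² = v₀² − 2a·d = 40.818 − 2 × 3.200 × 2.486 = 24.908 m²/s².
v = √24.908 = 4.991 m/s.

No — it strikes the obstacle at 5.0 m/s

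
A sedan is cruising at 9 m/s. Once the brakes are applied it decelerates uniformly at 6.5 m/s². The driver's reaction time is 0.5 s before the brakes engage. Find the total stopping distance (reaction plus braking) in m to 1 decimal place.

Total stopping distance ≈ 10.7 m

Reaction distance = v·t_r = 9.0000 × 0.5 = 4.500 m.
Braking distance = v²/(2a) = 9.0000² / (2 × 6.500) = 81.000 / 13.000 = 6.231 m.
Total = 4.500 + 6.231 = 10.731 m.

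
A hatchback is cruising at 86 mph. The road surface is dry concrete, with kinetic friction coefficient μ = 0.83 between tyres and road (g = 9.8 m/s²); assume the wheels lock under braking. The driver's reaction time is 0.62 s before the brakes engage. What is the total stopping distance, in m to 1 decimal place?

Total stopping distance ≈ 114.7 m

86 mph × 0.44704 = 38.4454 m/s.
a = μg = 0.83 × 9.8 = 8.134 m/s².
Reaction distance = v·t_r = 38.4454 × 0.62 = 23.836 m.
Braking distance = v²/(2a) = 38.4454² / (2 × 8.134) = 1478.049 / 16.268 = 90.856 m.
Total = 23.836 + 90.856 = 114.692 m.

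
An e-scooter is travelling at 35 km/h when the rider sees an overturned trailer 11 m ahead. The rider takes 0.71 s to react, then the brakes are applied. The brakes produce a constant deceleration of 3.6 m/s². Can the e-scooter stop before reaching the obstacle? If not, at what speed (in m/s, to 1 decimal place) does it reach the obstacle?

35 km/h ÷ 3.6 = 9.7222 m/s.
Reaction distance = 9.7222 × 0.71 = 6.903 m.
Braking distance needed to stop: v²/(2a) = 94.521 / 7.200 = 13.128 m, so total needed = 6.903 + 13.128 = 20.031 m > 11 m — it cannot stop.
Distance remaining when braking begins: 11 − 6.903 = 4.097 m.
v² = v₀² − 2a·d = 94.521 − 2 × 3.600 × 4.097 = 65.023 m²/s².
v = √65.023 = 8.064 m/s.

No — it strikes the obstacle at 8.1 m/s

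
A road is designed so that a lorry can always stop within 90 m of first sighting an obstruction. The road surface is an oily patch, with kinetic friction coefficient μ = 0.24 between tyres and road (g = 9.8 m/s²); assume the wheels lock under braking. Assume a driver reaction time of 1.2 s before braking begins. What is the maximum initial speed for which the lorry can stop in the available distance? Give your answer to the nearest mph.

a = μg = 0.24 × 9.8 = 2.352 m/s².
Stopping distance: v·t_r + v²/(2a) = 90 with t_r = 1.2 s and a = 2.352 m/s².
So v² + 5.645 v − 423.36 = 0.
Positive root: v = −a·t_r + √((a·t_r)² + 2a·d) = −2.822 + √(7.964 + 423.36) = 17.9463 m/s.
17.9463 m/s ÷ 0.44704 = 40.145 mph.

Maximum speed ≈ 40 mph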